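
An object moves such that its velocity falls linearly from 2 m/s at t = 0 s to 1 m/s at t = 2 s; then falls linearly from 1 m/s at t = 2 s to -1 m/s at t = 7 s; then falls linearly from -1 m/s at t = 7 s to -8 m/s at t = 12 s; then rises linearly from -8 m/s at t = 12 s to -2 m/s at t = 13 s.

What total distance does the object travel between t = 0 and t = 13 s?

Total distance travelled is ∫|v| dt — sum the magnitudes of each area piece.
0–2 s: |½(2 + 1)(2)| = 3 m
2–7 s: v = 0 at t = 4.5 s; triangle areas 1.25 + 1.25 = 2.5 m
7–12 s: |½(-1 + -8)(5)| = 22.5 m
12–13 s: |½(-8 + -2)(1)| = 5 m
Total distance = 33 m

33 m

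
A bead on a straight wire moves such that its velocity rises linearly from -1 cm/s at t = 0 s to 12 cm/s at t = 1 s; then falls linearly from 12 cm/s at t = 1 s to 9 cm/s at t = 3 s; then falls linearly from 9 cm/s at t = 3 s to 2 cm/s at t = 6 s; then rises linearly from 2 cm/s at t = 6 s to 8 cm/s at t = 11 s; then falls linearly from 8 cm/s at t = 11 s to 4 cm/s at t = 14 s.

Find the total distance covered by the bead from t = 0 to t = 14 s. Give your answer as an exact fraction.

Distance (not displacement) is the total path length: add the absolute areas under v-t.
0–1 s: v = 0 at t = 1/13 s; triangle areas 1/26 + 72/13 = 145/26 cm
1–3 s: |½(12 + 9)(2)| = 21 cm
3–6 s: |½(9 + 2)(3)| = 16.5 cm
6–11 s: |½(2 + 8)(5)| = 25 cm
11–14 s: |½(8 + 4)(3)| = 18 cm
Total distance = 1119/13 cm

1119/13 cm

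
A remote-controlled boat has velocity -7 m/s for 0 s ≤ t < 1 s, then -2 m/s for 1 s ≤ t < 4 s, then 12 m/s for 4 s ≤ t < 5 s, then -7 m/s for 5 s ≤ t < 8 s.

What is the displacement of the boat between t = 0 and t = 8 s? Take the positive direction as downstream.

Net displacement equals the area under the velocity-time graph (areas below the axis count negative).
0–1 s: -7 × 1 = -7 m
1–4 s: -2 × 3 = -6 m
4–5 s: 12 × 1 = 12 m
5–8 s: -7 × 3 = -21 m
Net displacement = -22 m

-22 m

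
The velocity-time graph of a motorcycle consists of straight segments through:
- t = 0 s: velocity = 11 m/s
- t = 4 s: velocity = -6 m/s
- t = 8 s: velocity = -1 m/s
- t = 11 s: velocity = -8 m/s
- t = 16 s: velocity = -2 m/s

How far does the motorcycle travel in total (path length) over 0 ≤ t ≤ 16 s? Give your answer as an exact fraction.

Distance (not displacement) is the total path length: add the absolute areas under v-t.
0–4 s: v = 0 at t = 44/17 s; triangle areas 242/17 + 72/17 = 314/17 m
4–8 s: |½(-6 + -1)(4)| = 14 m
8–11 s: |½(-1 + -8)(3)| = 13.5 m
11–16 s: |½(-8 + -2)(5)| = 25 m
Total distance = 2413/34 m

2413/34 m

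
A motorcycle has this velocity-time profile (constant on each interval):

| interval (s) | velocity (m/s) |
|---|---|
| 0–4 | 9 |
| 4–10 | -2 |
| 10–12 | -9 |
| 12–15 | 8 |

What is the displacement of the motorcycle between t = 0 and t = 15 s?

Net displacement equals the area under the velocity-time graph (areas below the axis count negative).
0–4 s: 9 × 4 = 36 m
4–10 s: -2 × 6 = -12 m
10–12 s: -9 × 2 = -18 m
12–15 s: 8 × 3 = 24 m
Net displacement = 30 m

30 m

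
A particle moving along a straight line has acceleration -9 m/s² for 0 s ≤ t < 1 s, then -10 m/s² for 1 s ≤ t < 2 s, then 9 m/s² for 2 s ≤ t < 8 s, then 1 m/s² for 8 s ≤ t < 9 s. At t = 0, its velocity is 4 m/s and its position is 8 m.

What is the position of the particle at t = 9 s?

On each constant-a segment, Δv = aΔt and Δx = v₀Δt + ½aΔt²; chain segment to segment.
0–1 s: v starts 4 m/s; Δx = 4·1 + ½·-9·1² = -0.5 m; v ends -5 m/s.
1–2 s: v starts -5 m/s; Δx = -5·1 + ½·-10·1² = -10 m; v ends -15 m/s.
2–8 s: v starts -15 m/s; Δx = -15·6 + ½·9·6² = 72 m; v ends 39 m/s.
8–9 s: v starts 39 m/s; Δx = 39·1 + ½·1·1² = 39.5 m; v ends 40 m/s.
x(9) = 8 + Σ Δx = 109 m.

109 m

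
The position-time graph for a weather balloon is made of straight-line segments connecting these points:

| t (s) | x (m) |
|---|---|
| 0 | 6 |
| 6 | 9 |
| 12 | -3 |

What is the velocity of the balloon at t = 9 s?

-2 m/s

Velocity is the slope of the x-t graph on 6–12 s: (-3 − 9)/(12 − 6) = -2 m/s.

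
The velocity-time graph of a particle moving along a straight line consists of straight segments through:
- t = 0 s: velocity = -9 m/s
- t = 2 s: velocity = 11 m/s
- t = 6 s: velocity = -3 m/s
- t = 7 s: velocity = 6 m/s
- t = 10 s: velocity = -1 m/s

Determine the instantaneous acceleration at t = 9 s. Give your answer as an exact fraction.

Acceleration is the slope of the v-t graph on 7–10 s: (-1 − 6)/(10 − 7) = -7/3 m/s².

-7/3 m/s²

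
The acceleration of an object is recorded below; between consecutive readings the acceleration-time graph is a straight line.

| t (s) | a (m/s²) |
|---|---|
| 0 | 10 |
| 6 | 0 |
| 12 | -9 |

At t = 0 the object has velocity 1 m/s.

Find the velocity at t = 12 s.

4 m/s

Δv equals the area under the a-t graph; then v = v₀ + Δv.
0–6 s: ½(10 + 0)(6) = 30 m/s
6–12 s: ½(0 + -9)(6) = -27 m/s
Δv = 3 m/s, so v(12) = 1 + (3) = 4 m/s.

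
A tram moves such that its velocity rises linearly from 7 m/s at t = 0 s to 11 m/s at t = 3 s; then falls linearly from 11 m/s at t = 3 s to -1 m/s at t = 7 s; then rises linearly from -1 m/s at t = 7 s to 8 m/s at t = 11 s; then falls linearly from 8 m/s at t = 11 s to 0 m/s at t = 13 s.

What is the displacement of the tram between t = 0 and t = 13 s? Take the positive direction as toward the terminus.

69 m

Displacement is the signed area under the v-t curve.
0–3 s: ½(7 + 11)(3) = 27 m
3–7 s: ½(11 + -1)(4) = 20 m
7–11 s: ½(-1 + 8)(4) = 14 m
11–13 s: ½(8 + 0)(2) = 8 m
Net displacement = 69 m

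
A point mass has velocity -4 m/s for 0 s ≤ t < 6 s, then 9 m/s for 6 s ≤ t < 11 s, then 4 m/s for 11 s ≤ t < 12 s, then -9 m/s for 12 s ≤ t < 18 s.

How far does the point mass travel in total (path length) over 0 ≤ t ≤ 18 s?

Total distance travelled is ∫|v| dt — sum the magnitudes of each area piece.
0–6 s: |-4| × 6 = 24 m
6–11 s: |9| × 5 = 45 m
11–12 s: |4| × 1 = 4 m
12–18 s: |-9| × 6 = 54 m
Total distance = 127 m

127 m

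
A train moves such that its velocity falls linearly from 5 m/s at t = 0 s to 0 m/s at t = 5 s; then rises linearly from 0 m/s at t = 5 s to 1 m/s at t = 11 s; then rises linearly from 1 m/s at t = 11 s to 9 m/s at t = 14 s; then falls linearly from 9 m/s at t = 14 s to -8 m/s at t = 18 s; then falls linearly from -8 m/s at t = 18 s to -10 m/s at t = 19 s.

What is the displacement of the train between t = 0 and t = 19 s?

23.5 m

Displacement is the signed area under the v-t curve.
0–5 s: ½(5 + 0)(5) = 12.5 m
5–11 s: ½(0 + 1)(6) = 3 m
11–14 s: ½(1 + 9)(3) = 15 m
14–18 s: ½(9 + -8)(4) = 2 m
18–19 s: ½(-8 + -10)(1) = -9 m
Net displacement = 23.5 m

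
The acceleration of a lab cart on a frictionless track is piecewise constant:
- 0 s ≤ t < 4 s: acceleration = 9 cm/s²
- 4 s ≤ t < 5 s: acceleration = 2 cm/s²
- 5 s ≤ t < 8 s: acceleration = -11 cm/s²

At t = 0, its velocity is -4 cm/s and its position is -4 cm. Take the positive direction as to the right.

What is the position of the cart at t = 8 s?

On each constant-a segment, Δv = aΔt and Δx = v₀Δt + ½aΔt²; chain segment to segment.
0–4 s: v starts -4 cm/s; Δx = -4·4 + ½·9·4² = 56 cm; v ends 32 cm/s.
4–5 s: v starts 32 cm/s; Δx = 32·1 + ½·2·1² = 33 cm; v ends 34 cm/s.
5–8 s: v starts 34 cm/s; Δx = 34·3 + ½·-11·3² = 52.5 cm; v ends 1 cm/s.
x(8) = -4 + Σ Δx = 137.5 cm.

137.5 cm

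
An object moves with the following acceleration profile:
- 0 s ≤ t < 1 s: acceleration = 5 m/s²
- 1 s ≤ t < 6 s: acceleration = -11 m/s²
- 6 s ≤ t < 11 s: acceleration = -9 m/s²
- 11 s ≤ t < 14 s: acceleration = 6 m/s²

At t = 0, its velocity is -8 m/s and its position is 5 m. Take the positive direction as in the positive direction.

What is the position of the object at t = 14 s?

-837.5 m

On each constant-a segment, Δv = aΔt and Δx = v₀Δt + ½aΔt²; chain segment to segment.
0–1 s: v starts -8 m/s; Δx = -8·1 + ½·5·1² = -5.5 m; v ends -3 m/s.
1–6 s: v starts -3 m/s; Δx = -3·5 + ½·-11·5² = -152.5 m; v ends -58 m/s.
6–11 s: v starts -58 m/s; Δx = -58·5 + ½·-9·5² = -402.5 m; v ends -103 m/s.
11–14 s: v starts -103 m/s; Δx = -103·3 + ½·6·3² = -282 m; v ends -85 m/s.
x(14) = 5 + Σ Δx = -837.5 m.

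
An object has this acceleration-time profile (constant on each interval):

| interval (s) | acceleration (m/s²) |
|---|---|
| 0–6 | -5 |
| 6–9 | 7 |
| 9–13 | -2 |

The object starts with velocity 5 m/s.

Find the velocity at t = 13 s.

-12 m/s

Δv equals the area under the a-t graph; then v = v₀ + Δv.
0–6 s: -5 × 6 = -30 m/s
6–9 s: 7 × 3 = 21 m/s
9–13 s: -2 × 4 = -8 m/s
Δv = -17 m/s, so v(13) = 5 + (-17) = -12 m/s.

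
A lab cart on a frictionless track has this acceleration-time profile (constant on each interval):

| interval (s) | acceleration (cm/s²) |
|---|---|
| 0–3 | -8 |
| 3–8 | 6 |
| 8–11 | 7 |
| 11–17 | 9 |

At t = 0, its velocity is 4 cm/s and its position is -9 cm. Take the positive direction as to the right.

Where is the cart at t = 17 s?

351.5 cm

On each constant-a segment, Δv = aΔt and Δx = v₀Δt + ½aΔt²; chain segment to segment.
0–3 s: v starts 4 cm/s; Δx = 4·3 + ½·-8·3² = -24 cm; v ends -20 cm/s.
3–8 s: v starts -20 cm/s; Δx = -20·5 + ½·6·5² = -25 cm; v ends 10 cm/s.
8–11 s: v starts 10 cm/s; Δx = 10·3 + ½·7·3² = 61.5 cm; v ends 31 cm/s.
11–17 s: v starts 31 cm/s; Δx = 31·6 + ½·9·6² = 348 cm; v ends 85 cm/s.
x(17) = -9 + Σ Δx = 351.5 cm.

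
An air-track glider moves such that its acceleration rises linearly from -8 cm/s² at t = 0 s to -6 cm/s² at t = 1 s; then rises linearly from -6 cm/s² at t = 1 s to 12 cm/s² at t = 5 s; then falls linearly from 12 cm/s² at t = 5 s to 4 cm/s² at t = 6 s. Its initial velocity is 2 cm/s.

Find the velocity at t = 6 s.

15 cm/s

Δv equals the area under the a-t graph; then v = v₀ + Δv.
0–1 s: ½(-8 + -6)(1) = -7 cm/s
1–5 s: ½(-6 + 12)(4) = 12 cm/s
5–6 s: ½(12 + 4)(1) = 8 cm/s
Δv = 13 cm/s, so v(6) = 2 + (13) = 15 cm/s.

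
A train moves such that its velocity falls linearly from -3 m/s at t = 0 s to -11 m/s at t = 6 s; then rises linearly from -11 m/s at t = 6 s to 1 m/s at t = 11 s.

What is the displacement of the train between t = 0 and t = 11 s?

-67 m

Displacement is the signed area under the v-t curve.
0–6 s: ½(-3 + -11)(6) = -42 m
6–11 s: ½(-11 + 1)(5) = -25 m
Net displacement = -67 m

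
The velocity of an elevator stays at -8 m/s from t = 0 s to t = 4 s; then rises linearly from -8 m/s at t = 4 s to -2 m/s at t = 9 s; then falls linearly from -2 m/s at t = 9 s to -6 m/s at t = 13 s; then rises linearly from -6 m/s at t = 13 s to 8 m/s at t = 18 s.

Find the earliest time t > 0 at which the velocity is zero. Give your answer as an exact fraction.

v changes sign on 13–18 s (from -6 to 8); the graph is linear there, so v = 0 at t = 13 + (6)·(18 − 13)/(8 − -6) = 106/7 s.

t = 106/7 s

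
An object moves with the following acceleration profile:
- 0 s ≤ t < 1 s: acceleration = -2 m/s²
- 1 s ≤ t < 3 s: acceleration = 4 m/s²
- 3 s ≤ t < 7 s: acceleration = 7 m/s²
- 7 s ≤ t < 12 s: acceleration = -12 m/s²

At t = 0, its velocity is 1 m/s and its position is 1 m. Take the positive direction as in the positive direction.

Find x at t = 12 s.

On each constant-a segment, Δv = aΔt and Δx = v₀Δt + ½aΔt²; chain segment to segment.
0–1 s: v starts 1 m/s; Δx = 1·1 + ½·-2·1² = 0 m; v ends -1 m/s.
1–3 s: v starts -1 m/s; Δx = -1·2 + ½·4·2² = 6 m; v ends 7 m/s.
3–7 s: v starts 7 m/s; Δx = 7·4 + ½·7·4² = 84 m; v ends 35 m/s.
7–12 s: v starts 35 m/s; Δx = 35·5 + ½·-12·5² = 25 m; v ends -25 m/s.
x(12) = 1 + Σ Δx = 116 m.

116 m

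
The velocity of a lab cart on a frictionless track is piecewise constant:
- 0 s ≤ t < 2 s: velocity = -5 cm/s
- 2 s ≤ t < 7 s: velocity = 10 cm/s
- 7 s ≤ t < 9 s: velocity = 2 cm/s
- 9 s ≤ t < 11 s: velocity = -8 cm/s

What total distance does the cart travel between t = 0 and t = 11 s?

80 cm

Total distance travelled is ∫|v| dt — sum the magnitudes of each area piece.
0–2 s: |-5| × 2 = 10 cm
2–7 s: |10| × 5 = 50 cm
7–9 s: |2| × 2 = 4 cm
9–11 s: |-8| × 2 = 16 cm
Total distance = 80 cm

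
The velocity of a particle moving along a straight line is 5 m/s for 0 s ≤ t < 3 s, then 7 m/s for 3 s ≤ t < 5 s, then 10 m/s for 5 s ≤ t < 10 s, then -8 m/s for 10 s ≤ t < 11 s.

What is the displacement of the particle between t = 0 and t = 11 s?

Net displacement equals the area under the velocity-time graph (areas below the axis count negative).
0–3 s: 5 × 3 = 15 m
3–5 s: 7 × 2 = 14 m
5–10 s: 10 × 5 = 50 m
10–11 s: -8 × 1 = -8 m
Net displacement = 71 m

71 m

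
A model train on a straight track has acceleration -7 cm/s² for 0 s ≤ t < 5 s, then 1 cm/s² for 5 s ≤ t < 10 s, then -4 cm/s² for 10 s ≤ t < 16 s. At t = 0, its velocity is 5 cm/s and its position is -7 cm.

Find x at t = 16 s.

On each constant-a segment, Δv = aΔt and Δx = v₀Δt + ½aΔt²; chain segment to segment.
0–5 s: v starts 5 cm/s; Δx = 5·5 + ½·-7·5² = -62.5 cm; v ends -30 cm/s.
5–10 s: v starts -30 cm/s; Δx = -30·5 + ½·1·5² = -137.5 cm; v ends -25 cm/s.
10–16 s: v starts -25 cm/s; Δx = -25·6 + ½·-4·6² = -222 cm; v ends -49 cm/s.
x(16) = -7 + Σ Δx = -429 cm.

-429 cm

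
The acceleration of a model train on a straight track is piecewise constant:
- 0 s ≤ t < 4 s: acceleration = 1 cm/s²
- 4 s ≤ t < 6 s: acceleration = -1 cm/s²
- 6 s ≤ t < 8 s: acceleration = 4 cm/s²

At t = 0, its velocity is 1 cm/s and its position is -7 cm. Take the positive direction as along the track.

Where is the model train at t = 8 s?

27 cm

On each constant-a segment, Δv = aΔt and Δx = v₀Δt + ½aΔt²; chain segment to segment.
0–4 s: v starts 1 cm/s; Δx = 1·4 + ½·1·4² = 12 cm; v ends 5 cm/s.
4–6 s: v starts 5 cm/s; Δx = 5·2 + ½·-1·2² = 8 cm; v ends 3 cm/s.
6–8 s: v starts 3 cm/s; Δx = 3·2 + ½·4·2² = 14 cm; v ends 11 cm/s.
x(8) = -7 + Σ Δx = 27 cm.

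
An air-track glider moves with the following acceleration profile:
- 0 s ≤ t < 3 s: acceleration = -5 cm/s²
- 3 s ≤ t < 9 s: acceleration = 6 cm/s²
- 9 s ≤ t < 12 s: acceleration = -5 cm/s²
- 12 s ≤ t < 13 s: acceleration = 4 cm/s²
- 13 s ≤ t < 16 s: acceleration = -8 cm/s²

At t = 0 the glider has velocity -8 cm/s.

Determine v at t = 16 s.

Δv equals the area under the a-t graph; then v = v₀ + Δv.
0–3 s: -5 × 3 = -15 cm/s
3–9 s: 6 × 6 = 36 cm/s
9–12 s: -5 × 3 = -15 cm/s
12–13 s: 4 × 1 = 4 cm/s
13–16 s: -8 × 3 = -24 cm/s
Δv = -14 cm/s, so v(16) = -8 + (-14) = -22 cm/s.

-22 cm/s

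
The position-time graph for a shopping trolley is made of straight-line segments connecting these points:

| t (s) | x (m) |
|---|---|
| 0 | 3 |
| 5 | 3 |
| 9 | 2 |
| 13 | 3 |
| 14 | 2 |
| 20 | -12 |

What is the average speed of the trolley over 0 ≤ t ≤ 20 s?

0.85 m/s

Average speed = (total path length)/(elapsed time); on a piecewise-linear x-t graph the path length is Σ|Δx|.
0–5 s: |Δx| = |3 − 3| = 0 m
5–9 s: |Δx| = |2 − 3| = 1 m
9–13 s: |Δx| = |3 − 2| = 1 m
13–14 s: |Δx| = |2 − 3| = 1 m
14–20 s: |Δx| = |-12 − 2| = 14 m
Total path = 17 m; average speed = 17/20 = 0.85 m/s.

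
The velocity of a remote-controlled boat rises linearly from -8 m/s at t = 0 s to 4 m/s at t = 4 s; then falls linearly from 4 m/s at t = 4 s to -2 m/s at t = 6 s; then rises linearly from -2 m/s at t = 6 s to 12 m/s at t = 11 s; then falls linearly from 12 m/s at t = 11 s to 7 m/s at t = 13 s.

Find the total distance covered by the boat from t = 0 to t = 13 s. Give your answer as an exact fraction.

Total distance travelled is ∫|v| dt — sum the magnitudes of each area piece.
0–4 s: v = 0 at t = 8/3 s; triangle areas 32/3 + 8/3 = 40/3 m
4–6 s: v = 0 at t = 16/3 s; triangle areas 8/3 + 2/3 = 10/3 m
6–11 s: v = 0 at t = 47/7 s; triangle areas 5/7 + 180/7 = 185/7 m
11–13 s: |½(12 + 7)(2)| = 19 m
Total distance = 1304/21 m

1304/21 m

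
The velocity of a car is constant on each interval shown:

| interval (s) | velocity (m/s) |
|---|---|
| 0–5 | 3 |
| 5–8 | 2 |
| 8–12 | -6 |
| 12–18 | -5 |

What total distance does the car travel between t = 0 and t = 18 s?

75 m

Total distance travelled is ∫|v| dt — sum the magnitudes of each area piece.
0–5 s: |3| × 5 = 15 m
5–8 s: |2| × 3 = 6 m
8–12 s: |-6| × 4 = 24 m
12–18 s: |-5| × 6 = 30 m
Total distance = 75 m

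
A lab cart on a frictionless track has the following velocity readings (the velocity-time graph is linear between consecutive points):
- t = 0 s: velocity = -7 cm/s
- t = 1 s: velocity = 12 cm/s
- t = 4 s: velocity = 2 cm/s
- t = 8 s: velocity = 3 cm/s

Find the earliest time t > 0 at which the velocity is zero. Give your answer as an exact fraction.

t = 7/19 s

v changes sign on 0–1 s (from -7 to 12); the graph is linear there, so v = 0 at t = 0 + (7)·(1 − 0)/(12 − -7) = 7/19 s.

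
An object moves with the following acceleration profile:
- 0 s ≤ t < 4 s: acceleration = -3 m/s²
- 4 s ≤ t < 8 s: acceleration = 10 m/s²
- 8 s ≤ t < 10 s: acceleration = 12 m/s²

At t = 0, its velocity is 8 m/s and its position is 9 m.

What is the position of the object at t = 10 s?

On each constant-a segment, Δv = aΔt and Δx = v₀Δt + ½aΔt²; chain segment to segment.
0–4 s: v starts 8 m/s; Δx = 8·4 + ½·-3·4² = 8 m; v ends -4 m/s.
4–8 s: v starts -4 m/s; Δx = -4·4 + ½·10·4² = 64 m; v ends 36 m/s.
8–10 s: v starts 36 m/s; Δx = 36·2 + ½·12·2² = 96 m; v ends 60 m/s.
x(10) = 9 + Σ Δx = 177 m.

177 m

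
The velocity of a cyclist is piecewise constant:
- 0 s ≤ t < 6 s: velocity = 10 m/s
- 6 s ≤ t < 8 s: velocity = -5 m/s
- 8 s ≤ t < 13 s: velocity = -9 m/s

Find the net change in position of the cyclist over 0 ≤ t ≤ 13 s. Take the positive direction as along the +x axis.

Displacement is the signed area under the v-t curve.
0–6 s: 10 × 6 = 60 m
6–8 s: -5 × 2 = -10 m
8–13 s: -9 × 5 = -45 m
Net displacement = 5 m

5 m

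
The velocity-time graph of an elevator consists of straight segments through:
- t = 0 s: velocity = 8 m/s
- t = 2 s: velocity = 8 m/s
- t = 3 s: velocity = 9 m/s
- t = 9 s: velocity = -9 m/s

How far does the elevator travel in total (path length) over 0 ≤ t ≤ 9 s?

Total distance travelled is ∫|v| dt — sum the magnitudes of each area piece.
0–2 s: |8| × 2 = 16 m
2–3 s: |½(8 + 9)(1)| = 8.5 m
3–9 s: v = 0 at t = 6 s; triangle areas 13.5 + 13.5 = 27 m
Total distance = 51.5 m

51.5 m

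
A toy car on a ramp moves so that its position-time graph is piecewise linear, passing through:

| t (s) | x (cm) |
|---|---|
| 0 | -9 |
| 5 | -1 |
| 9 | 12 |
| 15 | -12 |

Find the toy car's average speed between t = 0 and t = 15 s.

3 cm/s

Average speed = (total path length)/(elapsed time); on a piecewise-linear x-t graph the path length is Σ|Δx|.
0–5 s: |Δx| = |-1 − -9| = 8 cm
5–9 s: |Δx| = |12 − -1| = 13 cm
9–15 s: |Δx| = |-12 − 12| = 24 cm
Total path = 45 cm; average speed = 45/15 = 3 cm/s.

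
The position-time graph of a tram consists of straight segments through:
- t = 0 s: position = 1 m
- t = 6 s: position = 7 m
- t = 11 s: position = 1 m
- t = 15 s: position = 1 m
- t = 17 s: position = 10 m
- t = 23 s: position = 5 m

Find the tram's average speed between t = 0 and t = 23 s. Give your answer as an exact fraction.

Average speed = (total path length)/(elapsed time); on a piecewise-linear x-t graph the path length is Σ|Δx|.
0–6 s: |Δx| = |7 − 1| = 6 m
6–11 s: |Δx| = |1 − 7| = 6 m
11–15 s: |Δx| = |1 − 1| = 0 m
15–17 s: |Δx| = |10 − 1| = 9 m
17–23 s: |Δx| = |5 − 10| = 5 m
Total path = 26 m; average speed = 26/23 = 26/23 m/s.

26/23 m/s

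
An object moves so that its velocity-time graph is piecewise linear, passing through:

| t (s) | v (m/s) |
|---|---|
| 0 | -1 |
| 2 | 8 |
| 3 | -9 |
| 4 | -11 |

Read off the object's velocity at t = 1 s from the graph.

3.5 m/s

On 0–2 s the graph is linear from -1 to 8 m/s: v(1) = -1 + (8 − -1)·(1 − 0)/(2 − 0) = 3.5 m/s.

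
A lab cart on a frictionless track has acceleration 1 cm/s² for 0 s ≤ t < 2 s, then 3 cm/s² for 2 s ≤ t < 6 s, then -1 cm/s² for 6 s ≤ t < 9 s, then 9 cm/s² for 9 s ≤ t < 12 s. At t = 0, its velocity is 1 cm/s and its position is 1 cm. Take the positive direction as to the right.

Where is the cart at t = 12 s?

158 cm

On each constant-a segment, Δv = aΔt and Δx = v₀Δt + ½aΔt²; chain segment to segment.
0–2 s: v starts 1 cm/s; Δx = 1·2 + ½·1·2² = 4 cm; v ends 3 cm/s.
2–6 s: v starts 3 cm/s; Δx = 3·4 + ½·3·4² = 36 cm; v ends 15 cm/s.
6–9 s: v starts 15 cm/s; Δx = 15·3 + ½·-1·3² = 40.5 cm; v ends 12 cm/s.
9–12 s: v starts 12 cm/s; Δx = 12·3 + ½·9·3² = 76.5 cm; v ends 39 cm/s.
x(12) = 1 + Σ Δx = 158 cm.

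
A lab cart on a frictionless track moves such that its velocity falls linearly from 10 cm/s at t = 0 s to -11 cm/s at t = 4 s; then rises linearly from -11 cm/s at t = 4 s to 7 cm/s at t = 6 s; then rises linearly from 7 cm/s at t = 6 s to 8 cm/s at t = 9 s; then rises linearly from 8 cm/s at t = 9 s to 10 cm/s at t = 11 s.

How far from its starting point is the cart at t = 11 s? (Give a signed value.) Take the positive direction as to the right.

Net displacement equals the area under the velocity-time graph (areas below the axis count negative).
0–4 s: ½(10 + -11)(4) = -2 cm
4–6 s: ½(-11 + 7)(2) = -4 cm
6–9 s: ½(7 + 8)(3) = 22.5 cm
9–11 s: ½(8 + 10)(2) = 18 cm
Net displacement = 34.5 cm

34.5 cm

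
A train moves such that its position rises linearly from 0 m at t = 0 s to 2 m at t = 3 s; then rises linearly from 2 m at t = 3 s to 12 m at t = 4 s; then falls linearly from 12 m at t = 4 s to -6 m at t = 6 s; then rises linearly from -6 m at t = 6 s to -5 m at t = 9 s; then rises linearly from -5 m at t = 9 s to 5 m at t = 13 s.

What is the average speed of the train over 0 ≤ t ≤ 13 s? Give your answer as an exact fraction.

Average speed = (total path length)/(elapsed time); on a piecewise-linear x-t graph the path length is Σ|Δx|.
0–3 s: |Δx| = |2 − 0| = 2 m
3–4 s: |Δx| = |12 − 2| = 10 m
4–6 s: |Δx| = |-6 − 12| = 18 m
6–9 s: |Δx| = |-5 − -6| = 1 m
9–13 s: |Δx| = |5 − -5| = 10 m
Total path = 41 m; average speed = 41/13 = 41/13 m/s.

41/13 m/s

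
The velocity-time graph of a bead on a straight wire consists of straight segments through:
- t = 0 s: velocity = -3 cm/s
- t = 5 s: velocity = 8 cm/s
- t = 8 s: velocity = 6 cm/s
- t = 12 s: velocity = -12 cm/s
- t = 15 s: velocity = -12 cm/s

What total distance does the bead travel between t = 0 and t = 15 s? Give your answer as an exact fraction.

2059/22 cm

Total distance travelled is ∫|v| dt — sum the magnitudes of each area piece.
0–5 s: v = 0 at t = 15/11 s; triangle areas 45/22 + 160/11 = 365/22 cm
5–8 s: |½(8 + 6)(3)| = 21 cm
8–12 s: v = 0 at t = 28/3 s; triangle areas 4 + 16 = 20 cm
12–15 s: |-12| × 3 = 36 cm
Total distance = 2059/22 cm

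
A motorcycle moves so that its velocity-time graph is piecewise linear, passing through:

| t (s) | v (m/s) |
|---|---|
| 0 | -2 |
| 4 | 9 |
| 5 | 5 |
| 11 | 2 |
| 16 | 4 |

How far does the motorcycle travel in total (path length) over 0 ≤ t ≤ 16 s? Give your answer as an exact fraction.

Distance (not displacement) is the total path length: add the absolute areas under v-t.
0–4 s: v = 0 at t = 8/11 s; triangle areas 8/11 + 162/11 = 170/11 m
4–5 s: |½(9 + 5)(1)| = 7 m
5–11 s: |½(5 + 2)(6)| = 21 m
11–16 s: |½(2 + 4)(5)| = 15 m
Total distance = 643/11 m

643/11 m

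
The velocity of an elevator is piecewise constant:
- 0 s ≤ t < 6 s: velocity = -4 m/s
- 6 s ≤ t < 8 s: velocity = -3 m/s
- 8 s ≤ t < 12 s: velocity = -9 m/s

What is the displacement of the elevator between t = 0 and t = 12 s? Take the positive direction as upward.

-66 m

Net displacement equals the area under the velocity-time graph (areas below the axis count negative).
0–6 s: -4 × 6 = -24 m
6–8 s: -3 × 2 = -6 m
8–12 s: -9 × 4 = -36 m
Net displacement = -66 m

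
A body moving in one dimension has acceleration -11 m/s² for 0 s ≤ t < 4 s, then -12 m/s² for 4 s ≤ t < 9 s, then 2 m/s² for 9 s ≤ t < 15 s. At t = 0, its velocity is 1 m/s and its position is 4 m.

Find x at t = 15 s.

-1027 m

On each constant-a segment, Δv = aΔt and Δx = v₀Δt + ½aΔt²; chain segment to segment.
0–4 s: v starts 1 m/s; Δx = 1·4 + ½·-11·4² = -84 m; v ends -43 m/s.
4–9 s: v starts -43 m/s; Δx = -43·5 + ½·-12·5² = -365 m; v ends -103 m/s.
9–15 s: v starts -103 m/s; Δx = -103·6 + ½·2·6² = -582 m; v ends -91 m/s.
x(15) = 4 + Σ Δx = -1027 m.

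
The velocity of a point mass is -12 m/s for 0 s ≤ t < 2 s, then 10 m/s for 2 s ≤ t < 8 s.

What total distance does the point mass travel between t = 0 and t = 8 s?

Distance (not displacement) is the total path length: add the absolute areas under v-t.
0–2 s: |-12| × 2 = 24 m
2–8 s: |10| × 6 = 60 m
Total distance = 84 m

84 m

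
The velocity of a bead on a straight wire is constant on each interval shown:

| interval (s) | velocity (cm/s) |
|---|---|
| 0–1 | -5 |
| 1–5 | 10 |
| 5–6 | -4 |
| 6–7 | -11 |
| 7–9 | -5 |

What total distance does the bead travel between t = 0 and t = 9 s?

70 cm

Distance (not displacement) is the total path length: add the absolute areas under v-t.
0–1 s: |-5| × 1 = 5 cm
1–5 s: |10| × 4 = 40 cm
5–6 s: |-4| × 1 = 4 cm
6–7 s: |-11| × 1 = 11 cm
7–9 s: |-5| × 2 = 10 cm
Total distance = 70 cm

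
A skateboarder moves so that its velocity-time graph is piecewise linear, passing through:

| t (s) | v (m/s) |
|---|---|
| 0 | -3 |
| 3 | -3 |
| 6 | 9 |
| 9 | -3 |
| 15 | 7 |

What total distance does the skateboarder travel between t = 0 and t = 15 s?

Total distance travelled is ∫|v| dt — sum the magnitudes of each area piece.
0–3 s: |-3| × 3 = 9 m
3–6 s: v = 0 at t = 3.75 s; triangle areas 1.125 + 10.125 = 11.25 m
6–9 s: v = 0 at t = 8.25 s; triangle areas 10.125 + 1.125 = 11.25 m
9–15 s: v = 0 at t = 10.8 s; triangle areas 2.7 + 14.7 = 17.4 m
Total distance = 48.9 m

48.9 m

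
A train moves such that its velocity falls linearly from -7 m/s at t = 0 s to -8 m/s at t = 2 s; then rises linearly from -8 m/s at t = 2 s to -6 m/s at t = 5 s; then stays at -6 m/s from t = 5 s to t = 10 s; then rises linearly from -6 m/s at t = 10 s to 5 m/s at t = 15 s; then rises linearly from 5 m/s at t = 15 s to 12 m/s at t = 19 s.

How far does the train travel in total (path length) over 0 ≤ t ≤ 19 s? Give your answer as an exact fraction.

Distance (not displacement) is the total path length: add the absolute areas under v-t.
0–2 s: |½(-7 + -8)(2)| = 15 m
2–5 s: |½(-8 + -6)(3)| = 21 m
5–10 s: |-6| × 5 = 30 m
10–15 s: v = 0 at t = 140/11 s; triangle areas 90/11 + 125/22 = 305/22 m
15–19 s: |½(5 + 12)(4)| = 34 m
Total distance = 2505/22 m

2505/22 m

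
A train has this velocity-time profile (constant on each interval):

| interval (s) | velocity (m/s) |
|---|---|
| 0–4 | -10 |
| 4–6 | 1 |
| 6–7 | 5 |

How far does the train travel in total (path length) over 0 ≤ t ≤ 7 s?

Total distance travelled is ∫|v| dt — sum the magnitudes of each area piece.
0–4 s: |-10| × 4 = 40 m
4–6 s: |1| × 2 = 2 m
6–7 s: |5| × 1 = 5 m
Total distance = 47 m

47 m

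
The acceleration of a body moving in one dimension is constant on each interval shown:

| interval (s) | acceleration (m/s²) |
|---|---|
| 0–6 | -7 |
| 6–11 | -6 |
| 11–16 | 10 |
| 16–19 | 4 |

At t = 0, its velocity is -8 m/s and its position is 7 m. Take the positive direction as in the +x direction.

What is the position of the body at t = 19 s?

-839 m

On each constant-a segment, Δv = aΔt and Δx = v₀Δt + ½aΔt²; chain segment to segment.
0–6 s: v starts -8 m/s; Δx = -8·6 + ½·-7·6² = -174 m; v ends -50 m/s.
6–11 s: v starts -50 m/s; Δx = -50·5 + ½·-6·5² = -325 m; v ends -80 m/s.
11–16 s: v starts -80 m/s; Δx = -80·5 + ½·10·5² = -275 m; v ends -30 m/s.
16–19 s: v starts -30 m/s; Δx = -30·3 + ½·4·3² = -72 m; v ends -18 m/s.
x(19) = 7 + Σ Δx = -839 m.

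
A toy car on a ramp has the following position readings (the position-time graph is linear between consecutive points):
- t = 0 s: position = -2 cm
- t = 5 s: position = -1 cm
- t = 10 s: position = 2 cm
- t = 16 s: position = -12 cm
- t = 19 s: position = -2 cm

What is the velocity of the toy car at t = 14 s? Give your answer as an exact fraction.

-7/3 cm/s

Velocity is the slope of the x-t graph on 10–16 s: (-12 − 2)/(16 − 10) = -7/3 cm/s.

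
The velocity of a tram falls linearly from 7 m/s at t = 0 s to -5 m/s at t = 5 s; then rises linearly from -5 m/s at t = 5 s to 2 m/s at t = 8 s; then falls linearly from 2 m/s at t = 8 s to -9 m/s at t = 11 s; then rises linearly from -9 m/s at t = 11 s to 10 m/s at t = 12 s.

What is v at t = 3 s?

On 0–5 s the graph is linear from 7 to -5 m/s: v(3) = 7 + (-5 − 7)·(3 − 0)/(5 − 0) = -0.2 m/s.

-0.2 m/s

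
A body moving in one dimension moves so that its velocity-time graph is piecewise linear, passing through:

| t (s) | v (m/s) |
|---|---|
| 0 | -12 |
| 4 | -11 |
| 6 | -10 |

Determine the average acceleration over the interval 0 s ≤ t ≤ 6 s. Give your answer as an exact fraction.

1/3 m/s²

Average acceleration = Δv/Δt = (-10 − -12)/(6 − 0) = 1/3 m/s².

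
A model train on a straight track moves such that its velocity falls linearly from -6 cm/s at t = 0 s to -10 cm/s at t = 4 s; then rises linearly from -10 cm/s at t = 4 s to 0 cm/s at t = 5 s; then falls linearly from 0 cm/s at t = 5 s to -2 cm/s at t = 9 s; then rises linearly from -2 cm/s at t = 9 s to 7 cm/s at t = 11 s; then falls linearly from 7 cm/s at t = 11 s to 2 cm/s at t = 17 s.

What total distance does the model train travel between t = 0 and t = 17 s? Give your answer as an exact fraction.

Distance (not displacement) is the total path length: add the absolute areas under v-t.
0–4 s: |½(-6 + -10)(4)| = 32 cm
4–5 s: |½(-10 + 0)(1)| = 5 cm
5–9 s: |½(0 + -2)(4)| = 4 cm
9–11 s: v = 0 at t = 85/9 s; triangle areas 4/9 + 49/9 = 53/9 cm
11–17 s: |½(7 + 2)(6)| = 27 cm
Total distance = 665/9 cm

665/9 cm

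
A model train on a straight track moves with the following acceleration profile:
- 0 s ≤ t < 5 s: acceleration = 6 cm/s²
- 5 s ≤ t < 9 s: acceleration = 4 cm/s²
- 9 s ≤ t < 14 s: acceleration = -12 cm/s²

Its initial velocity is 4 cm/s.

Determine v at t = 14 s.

Δv equals the area under the a-t graph; then v = v₀ + Δv.
0–5 s: 6 × 5 = 30 cm/s
5–9 s: 4 × 4 = 16 cm/s
9–14 s: -12 × 5 = -60 cm/s
Δv = -14 cm/s, so v(14) = 4 + (-14) = -10 cm/s.

-10 cm/s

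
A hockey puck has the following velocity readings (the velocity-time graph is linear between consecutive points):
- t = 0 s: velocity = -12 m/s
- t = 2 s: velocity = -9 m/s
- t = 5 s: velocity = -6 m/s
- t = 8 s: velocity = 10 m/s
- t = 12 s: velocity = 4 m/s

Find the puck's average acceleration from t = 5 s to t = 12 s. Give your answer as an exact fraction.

10/7 m/s²

Average acceleration = Δv/Δt = (4 − -6)/(12 − 5) = 10/7 m/s².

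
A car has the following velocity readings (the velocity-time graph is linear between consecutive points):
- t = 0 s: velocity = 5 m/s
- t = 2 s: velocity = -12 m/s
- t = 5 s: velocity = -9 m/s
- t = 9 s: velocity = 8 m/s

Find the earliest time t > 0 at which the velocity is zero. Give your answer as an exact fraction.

v changes sign on 0–2 s (from 5 to -12); the graph is linear there, so v = 0 at t = 0 + (-5)·(2 − 0)/(-12 − 5) = 10/17 s.

t = 10/17 s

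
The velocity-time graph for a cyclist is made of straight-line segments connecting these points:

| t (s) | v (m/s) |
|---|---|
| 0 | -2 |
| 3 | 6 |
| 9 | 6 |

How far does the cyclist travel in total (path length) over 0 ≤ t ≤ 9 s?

Total distance travelled is ∫|v| dt — sum the magnitudes of each area piece.
0–3 s: v = 0 at t = 0.75 s; triangle areas 0.75 + 6.75 = 7.5 m
3–9 s: |6| × 6 = 36 m
Total distance = 43.5 m

43.5 m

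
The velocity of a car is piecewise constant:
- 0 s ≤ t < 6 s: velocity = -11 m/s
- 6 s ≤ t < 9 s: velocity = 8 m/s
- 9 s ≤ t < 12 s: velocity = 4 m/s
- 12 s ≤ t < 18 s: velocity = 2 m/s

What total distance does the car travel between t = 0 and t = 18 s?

114 m

Total distance travelled is ∫|v| dt — sum the magnitudes of each area piece.
0–6 s: |-11| × 6 = 66 m
6–9 s: |8| × 3 = 24 m
9–12 s: |4| × 3 = 12 m
12–18 s: |2| × 6 = 12 m
Total distance = 114 m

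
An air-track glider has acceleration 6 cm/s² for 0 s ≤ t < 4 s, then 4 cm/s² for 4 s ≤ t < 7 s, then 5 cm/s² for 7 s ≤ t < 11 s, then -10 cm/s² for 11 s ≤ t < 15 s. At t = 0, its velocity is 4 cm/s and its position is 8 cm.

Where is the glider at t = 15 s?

534 cm

On each constant-a segment, Δv = aΔt and Δx = v₀Δt + ½aΔt²; chain segment to segment.
0–4 s: v starts 4 cm/s; Δx = 4·4 + ½·6·4² = 64 cm; v ends 28 cm/s.
4–7 s: v starts 28 cm/s; Δx = 28·3 + ½·4·3² = 102 cm; v ends 40 cm/s.
7–11 s: v starts 40 cm/s; Δx = 40·4 + ½·5·4² = 200 cm; v ends 60 cm/s.
11–15 s: v starts 60 cm/s; Δx = 60·4 + ½·-10·4² = 160 cm; v ends 20 cm/s.
x(15) = 8 + Σ Δx = 534 cm.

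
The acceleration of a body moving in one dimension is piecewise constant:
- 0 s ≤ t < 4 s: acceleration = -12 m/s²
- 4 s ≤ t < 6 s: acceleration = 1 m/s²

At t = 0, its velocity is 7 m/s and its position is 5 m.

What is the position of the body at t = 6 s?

-143 m

On each constant-a segment, Δv = aΔt and Δx = v₀Δt + ½aΔt²; chain segment to segment.
0–4 s: v starts 7 m/s; Δx = 7·4 + ½·-12·4² = -68 m; v ends -41 m/s.
4–6 s: v starts -41 m/s; Δx = -41·2 + ½·1·2² = -80 m; v ends -39 m/s.
x(6) = 5 + Σ Δx = -143 m.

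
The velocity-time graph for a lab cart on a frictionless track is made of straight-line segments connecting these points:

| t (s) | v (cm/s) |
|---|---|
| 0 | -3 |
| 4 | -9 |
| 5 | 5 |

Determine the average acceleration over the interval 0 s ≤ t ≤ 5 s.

Average acceleration = Δv/Δt = (5 − -3)/(5 − 0) = 1.6 cm/s².

1.6 cm/s²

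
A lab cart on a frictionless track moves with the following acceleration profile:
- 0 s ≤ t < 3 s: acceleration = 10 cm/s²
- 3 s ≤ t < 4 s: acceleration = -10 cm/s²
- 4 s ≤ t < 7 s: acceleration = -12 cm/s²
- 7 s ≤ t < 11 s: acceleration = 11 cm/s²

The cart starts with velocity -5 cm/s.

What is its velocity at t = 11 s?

23 cm/s

Δv equals the area under the a-t graph; then v = v₀ + Δv.
0–3 s: 10 × 3 = 30 cm/s
3–4 s: -10 × 1 = -10 cm/s
4–7 s: -12 × 3 = -36 cm/s
7–11 s: 11 × 4 = 44 cm/s
Δv = 28 cm/s, so v(11) = -5 + (28) = 23 cm/s.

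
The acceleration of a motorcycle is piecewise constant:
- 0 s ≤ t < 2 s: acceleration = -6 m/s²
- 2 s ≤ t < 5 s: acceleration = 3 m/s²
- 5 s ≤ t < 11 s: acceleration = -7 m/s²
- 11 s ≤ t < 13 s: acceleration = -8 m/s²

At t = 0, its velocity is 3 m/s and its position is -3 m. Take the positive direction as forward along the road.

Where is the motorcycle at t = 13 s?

-248.5 m

On each constant-a segment, Δv = aΔt and Δx = v₀Δt + ½aΔt²; chain segment to segment.
0–2 s: v starts 3 m/s; Δx = 3·2 + ½·-6·2² = -6 m; v ends -9 m/s.
2–5 s: v starts -9 m/s; Δx = -9·3 + ½·3·3² = -13.5 m; v ends 0 m/s.
5–11 s: v starts 0 m/s; Δx = 0·6 + ½·-7·6² = -126 m; v ends -42 m/s.
11–13 s: v starts -42 m/s; Δx = -42·2 + ½·-8·2² = -100 m; v ends -58 m/s.
x(13) = -3 + Σ Δx = -248.5 m.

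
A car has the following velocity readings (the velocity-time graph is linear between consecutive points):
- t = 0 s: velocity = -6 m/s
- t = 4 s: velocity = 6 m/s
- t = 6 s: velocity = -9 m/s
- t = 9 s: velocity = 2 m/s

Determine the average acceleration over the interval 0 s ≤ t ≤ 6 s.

Average acceleration = Δv/Δt = (-9 − -6)/(6 − 0) = -0.5 m/s².

-0.5 m/s²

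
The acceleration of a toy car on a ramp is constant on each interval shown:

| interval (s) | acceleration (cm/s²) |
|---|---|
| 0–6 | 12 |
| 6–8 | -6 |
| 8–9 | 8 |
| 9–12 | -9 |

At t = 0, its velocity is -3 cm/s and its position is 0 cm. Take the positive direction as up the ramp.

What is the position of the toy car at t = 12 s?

539.5 cm

On each constant-a segment, Δv = aΔt and Δx = v₀Δt + ½aΔt²; chain segment to segment.
0–6 s: v starts -3 cm/s; Δx = -3·6 + ½·12·6² = 198 cm; v ends 69 cm/s.
6–8 s: v starts 69 cm/s; Δx = 69·2 + ½·-6·2² = 126 cm; v ends 57 cm/s.
8–9 s: v starts 57 cm/s; Δx = 57·1 + ½·8·1² = 61 cm; v ends 65 cm/s.
9–12 s: v starts 65 cm/s; Δx = 65·3 + ½·-9·3² = 154.5 cm; v ends 38 cm/s.
x(12) = 0 + Σ Δx = 539.5 cm.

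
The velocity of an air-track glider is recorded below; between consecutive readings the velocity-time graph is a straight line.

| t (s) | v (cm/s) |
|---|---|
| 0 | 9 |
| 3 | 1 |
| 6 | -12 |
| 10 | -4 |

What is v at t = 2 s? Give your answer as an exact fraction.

On 0–3 s the graph is linear from 9 to 1 cm/s: v(2) = 9 + (1 − 9)·(2 − 0)/(3 − 0) = 11/3 cm/s.

11/3 cm/s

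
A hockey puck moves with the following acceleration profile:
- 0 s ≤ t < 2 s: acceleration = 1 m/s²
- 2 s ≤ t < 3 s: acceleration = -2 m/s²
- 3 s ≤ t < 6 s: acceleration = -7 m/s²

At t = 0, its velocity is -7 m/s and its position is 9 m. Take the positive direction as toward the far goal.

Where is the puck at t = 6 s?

-61.5 m

On each constant-a segment, Δv = aΔt and Δx = v₀Δt + ½aΔt²; chain segment to segment.
0–2 s: v starts -7 m/s; Δx = -7·2 + ½·1·2² = -12 m; v ends -5 m/s.
2–3 s: v starts -5 m/s; Δx = -5·1 + ½·-2·1² = -6 m; v ends -7 m/s.
3–6 s: v starts -7 m/s; Δx = -7·3 + ½·-7·3² = -52.5 m; v ends -28 m/s.
x(6) = 9 + Σ Δx = -61.5 m.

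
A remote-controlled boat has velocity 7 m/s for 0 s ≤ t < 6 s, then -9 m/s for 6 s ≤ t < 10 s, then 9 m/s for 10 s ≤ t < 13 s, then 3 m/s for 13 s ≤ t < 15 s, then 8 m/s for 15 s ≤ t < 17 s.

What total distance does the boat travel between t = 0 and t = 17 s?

127 m

Distance (not displacement) is the total path length: add the absolute areas under v-t.
0–6 s: |7| × 6 = 42 m
6–10 s: |-9| × 4 = 36 m
10–13 s: |9| × 3 = 27 m
13–15 s: |3| × 2 = 6 m
15–17 s: |8| × 2 = 16 m
Total distance = 127 m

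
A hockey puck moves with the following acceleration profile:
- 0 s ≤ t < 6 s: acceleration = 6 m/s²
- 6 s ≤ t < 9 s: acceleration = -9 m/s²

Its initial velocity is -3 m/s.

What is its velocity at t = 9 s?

Δv equals the area under the a-t graph; then v = v₀ + Δv.
0–6 s: 6 × 6 = 36 m/s
6–9 s: -9 × 3 = -27 m/s
Δv = 9 m/s, so v(9) = -3 + (9) = 6 m/s.

6 m/s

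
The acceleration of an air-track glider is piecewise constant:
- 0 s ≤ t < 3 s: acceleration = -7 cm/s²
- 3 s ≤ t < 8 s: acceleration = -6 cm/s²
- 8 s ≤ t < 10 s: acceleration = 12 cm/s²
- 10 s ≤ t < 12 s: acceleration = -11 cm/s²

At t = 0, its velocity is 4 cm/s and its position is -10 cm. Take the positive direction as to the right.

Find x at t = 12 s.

On each constant-a segment, Δv = aΔt and Δx = v₀Δt + ½aΔt²; chain segment to segment.
0–3 s: v starts 4 cm/s; Δx = 4·3 + ½·-7·3² = -19.5 cm; v ends -17 cm/s.
3–8 s: v starts -17 cm/s; Δx = -17·5 + ½·-6·5² = -160 cm; v ends -47 cm/s.
8–10 s: v starts -47 cm/s; Δx = -47·2 + ½·12·2² = -70 cm; v ends -23 cm/s.
10–12 s: v starts -23 cm/s; Δx = -23·2 + ½·-11·2² = -68 cm; v ends -45 cm/s.
x(12) = -10 + Σ Δx = -327.5 cm.

-327.5 cm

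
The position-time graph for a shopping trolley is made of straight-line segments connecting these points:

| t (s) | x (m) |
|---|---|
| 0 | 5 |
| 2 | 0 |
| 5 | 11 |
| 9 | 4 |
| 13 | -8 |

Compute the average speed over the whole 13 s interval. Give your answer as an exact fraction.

Average speed = (total path length)/(elapsed time); on a piecewise-linear x-t graph the path length is Σ|Δx|.
0–2 s: |Δx| = |0 − 5| = 5 m
2–5 s: |Δx| = |11 − 0| = 11 m
5–9 s: |Δx| = |4 − 11| = 7 m
9–13 s: |Δx| = |-8 − 4| = 12 m
Total path = 35 m; average speed = 35/13 = 35/13 m/s.

35/13 m/s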